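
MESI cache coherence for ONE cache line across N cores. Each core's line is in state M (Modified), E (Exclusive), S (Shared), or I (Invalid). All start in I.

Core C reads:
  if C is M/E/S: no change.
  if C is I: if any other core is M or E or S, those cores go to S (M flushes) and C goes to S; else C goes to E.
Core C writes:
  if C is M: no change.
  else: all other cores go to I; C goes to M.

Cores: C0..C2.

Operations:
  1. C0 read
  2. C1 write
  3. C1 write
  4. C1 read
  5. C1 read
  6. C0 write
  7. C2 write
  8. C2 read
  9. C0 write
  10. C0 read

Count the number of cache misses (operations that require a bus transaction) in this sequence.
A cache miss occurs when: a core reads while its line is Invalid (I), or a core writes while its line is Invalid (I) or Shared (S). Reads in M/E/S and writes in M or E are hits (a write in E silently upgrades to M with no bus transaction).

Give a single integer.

Op 1: C0 read [C0 read from I: no other sharers -> C0=E (exclusive)] -> [E,I,I] [MISS #1: read from I]
Op 2: C1 write [C1 write: invalidate ['C0=E'] -> C1=M] -> [I,M,I] [MISS #2: write from I]
Op 3: C1 write [C1 write: already M (modified), no change] -> [I,M,I] [hit: write from M]
Op 4: C1 read [C1 read: already in M, no change] -> [I,M,I] [hit: read from M]
Op 5: C1 read [C1 read: already in M, no change] -> [I,M,I] [hit: read from M]
Op 6: C0 write [C0 write: invalidate ['C1=M'] -> C0=M] -> [M,I,I] [MISS #3: write from I]
Op 7: C2 write [C2 write: invalidate ['C0=M'] -> C2=M] -> [I,I,M] [MISS #4: write from I]
Op 8: C2 read [C2 read: already in M, no change] -> [I,I,M] [hit: read from M]
Op 9: C0 write [C0 write: invalidate ['C2=M'] -> C0=M] -> [M,I,I] [MISS #5: write from I]
Op 10: C0 read [C0 read: already in M, no change] -> [M,I,I] [hit: read from M]

Answer: 5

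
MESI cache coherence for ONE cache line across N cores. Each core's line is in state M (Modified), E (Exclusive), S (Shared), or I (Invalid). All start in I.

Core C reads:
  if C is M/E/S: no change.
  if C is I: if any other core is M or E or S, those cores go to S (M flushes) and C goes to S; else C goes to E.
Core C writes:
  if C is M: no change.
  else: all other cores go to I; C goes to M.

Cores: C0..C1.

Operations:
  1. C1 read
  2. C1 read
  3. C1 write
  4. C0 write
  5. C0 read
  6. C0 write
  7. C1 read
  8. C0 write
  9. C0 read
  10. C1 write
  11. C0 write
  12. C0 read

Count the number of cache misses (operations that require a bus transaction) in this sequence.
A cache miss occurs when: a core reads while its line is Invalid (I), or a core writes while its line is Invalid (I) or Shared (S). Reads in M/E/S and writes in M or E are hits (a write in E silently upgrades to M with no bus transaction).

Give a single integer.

Answer: 6

Derivation:
Op 1: C1 read [C1 read from I: no other sharers -> C1=E (exclusive)] -> [I,E] [MISS #1: read from I]
Op 2: C1 read [C1 read: already in E, no change] -> [I,E] [hit: read from E]
Op 3: C1 write [C1 write: invalidate none -> C1=M] -> [I,M] [hit: write from E is a silent E->M upgrade, no bus transaction]
Op 4: C0 write [C0 write: invalidate ['C1=M'] -> C0=M] -> [M,I] [MISS #2: write from I]
Op 5: C0 read [C0 read: already in M, no change] -> [M,I] [hit: read from M]
Op 6: C0 write [C0 write: already M (modified), no change] -> [M,I] [hit: write from M]
Op 7: C1 read [C1 read from I: others=['C0=M'] -> C1=S, others downsized to S] -> [S,S] [MISS #3: read from I]
Op 8: C0 write [C0 write: invalidate ['C1=S'] -> C0=M] -> [M,I] [MISS #4: write from S]
Op 9: C0 read [C0 read: already in M, no change] -> [M,I] [hit: read from M]
Op 10: C1 write [C1 write: invalidate ['C0=M'] -> C1=M] -> [I,M] [MISS #5: write from I]
Op 11: C0 write [C0 write: invalidate ['C1=M'] -> C0=M] -> [M,I] [MISS #6: write from I]
Op 12: C0 read [C0 read: already in M, no change] -> [M,I] [hit: read from M]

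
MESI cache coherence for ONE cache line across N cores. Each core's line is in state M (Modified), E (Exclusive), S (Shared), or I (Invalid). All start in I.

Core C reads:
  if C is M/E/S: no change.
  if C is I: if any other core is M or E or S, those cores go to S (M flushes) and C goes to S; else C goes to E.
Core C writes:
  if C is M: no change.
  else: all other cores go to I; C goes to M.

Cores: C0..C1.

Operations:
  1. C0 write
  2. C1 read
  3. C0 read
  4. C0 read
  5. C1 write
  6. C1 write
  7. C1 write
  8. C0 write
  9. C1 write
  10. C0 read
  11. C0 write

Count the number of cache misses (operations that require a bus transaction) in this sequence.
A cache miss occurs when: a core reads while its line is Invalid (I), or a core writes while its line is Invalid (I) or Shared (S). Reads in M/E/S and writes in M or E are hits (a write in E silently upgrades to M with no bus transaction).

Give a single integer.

Answer: 7

Derivation:
Op 1: C0 write [C0 write: invalidate none -> C0=M] -> [M,I] [MISS #1: write from I]
Op 2: C1 read [C1 read from I: others=['C0=M'] -> C1=S, others downsized to S] -> [S,S] [MISS #2: read from I]
Op 3: C0 read [C0 read: already in S, no change] -> [S,S] [hit: read from S]
Op 4: C0 read [C0 read: already in S, no change] -> [S,S] [hit: read from S]
Op 5: C1 write [C1 write: invalidate ['C0=S'] -> C1=M] -> [I,M] [MISS #3: write from S]
Op 6: C1 write [C1 write: already M (modified), no change] -> [I,M] [hit: write from M]
Op 7: C1 write [C1 write: already M (modified), no change] -> [I,M] [hit: write from M]
Op 8: C0 write [C0 write: invalidate ['C1=M'] -> C0=M] -> [M,I] [MISS #4: write from I]
Op 9: C1 write [C1 write: invalidate ['C0=M'] -> C1=M] -> [I,M] [MISS #5: write from I]
Op 10: C0 read [C0 read from I: others=['C1=M'] -> C0=S, others downsized to S] -> [S,S] [MISS #6: read from I]
Op 11: C0 write [C0 write: invalidate ['C1=S'] -> C0=M] -> [M,I] [MISS #7: write from S]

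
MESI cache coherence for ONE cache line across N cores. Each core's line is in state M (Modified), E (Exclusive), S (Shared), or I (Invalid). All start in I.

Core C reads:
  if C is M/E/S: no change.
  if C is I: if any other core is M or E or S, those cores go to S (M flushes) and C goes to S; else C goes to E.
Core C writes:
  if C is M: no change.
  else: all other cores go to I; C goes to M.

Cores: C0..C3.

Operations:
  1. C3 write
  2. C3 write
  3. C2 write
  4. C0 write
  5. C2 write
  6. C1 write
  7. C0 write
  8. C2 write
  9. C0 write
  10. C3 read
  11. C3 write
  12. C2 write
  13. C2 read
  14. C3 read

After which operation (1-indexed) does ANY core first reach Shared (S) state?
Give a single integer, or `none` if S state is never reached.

Op 1: C3 write [C3 write: invalidate none -> C3=M] -> [I,I,I,M]
Op 2: C3 write [C3 write: already M (modified), no change] -> [I,I,I,M]
Op 3: C2 write [C2 write: invalidate ['C3=M'] -> C2=M] -> [I,I,M,I]
Op 4: C0 write [C0 write: invalidate ['C2=M'] -> C0=M] -> [M,I,I,I]
Op 5: C2 write [C2 write: invalidate ['C0=M'] -> C2=M] -> [I,I,M,I]
Op 6: C1 write [C1 write: invalidate ['C2=M'] -> C1=M] -> [I,M,I,I]
Op 7: C0 write [C0 write: invalidate ['C1=M'] -> C0=M] -> [M,I,I,I]
Op 8: C2 write [C2 write: invalidate ['C0=M'] -> C2=M] -> [I,I,M,I]
Op 9: C0 write [C0 write: invalidate ['C2=M'] -> C0=M] -> [M,I,I,I]
Op 10: C3 read [C3 read from I: others=['C0=M'] -> C3=S, others downsized to S] -> [S,I,I,S]
  -> First S state at op 10; remaining ops need not be traced.

Answer: 10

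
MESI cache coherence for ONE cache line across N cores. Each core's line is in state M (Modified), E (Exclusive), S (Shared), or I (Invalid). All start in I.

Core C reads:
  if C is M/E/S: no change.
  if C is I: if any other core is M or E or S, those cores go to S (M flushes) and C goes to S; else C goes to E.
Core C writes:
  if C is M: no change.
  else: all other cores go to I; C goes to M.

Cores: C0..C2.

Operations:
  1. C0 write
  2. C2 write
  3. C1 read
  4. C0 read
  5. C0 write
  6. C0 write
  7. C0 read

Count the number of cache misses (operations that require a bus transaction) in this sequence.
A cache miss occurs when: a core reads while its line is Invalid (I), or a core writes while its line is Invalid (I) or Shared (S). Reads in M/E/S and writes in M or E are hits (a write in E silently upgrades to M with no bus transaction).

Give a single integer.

Op 1: C0 write [C0 write: invalidate none -> C0=M] -> [M,I,I] [MISS #1: write from I]
Op 2: C2 write [C2 write: invalidate ['C0=M'] -> C2=M] -> [I,I,M] [MISS #2: write from I]
Op 3: C1 read [C1 read from I: others=['C2=M'] -> C1=S, others downsized to S] -> [I,S,S] [MISS #3: read from I]
Op 4: C0 read [C0 read from I: others=['C1=S', 'C2=S'] -> C0=S, others downsized to S] -> [S,S,S] [MISS #4: read from I]
Op 5: C0 write [C0 write: invalidate ['C1=S', 'C2=S'] -> C0=M] -> [M,I,I] [MISS #5: write from S]
Op 6: C0 write [C0 write: already M (modified), no change] -> [M,I,I] [hit: write from M]
Op 7: C0 read [C0 read: already in M, no change] -> [M,I,I] [hit: read from M]

Answer: 5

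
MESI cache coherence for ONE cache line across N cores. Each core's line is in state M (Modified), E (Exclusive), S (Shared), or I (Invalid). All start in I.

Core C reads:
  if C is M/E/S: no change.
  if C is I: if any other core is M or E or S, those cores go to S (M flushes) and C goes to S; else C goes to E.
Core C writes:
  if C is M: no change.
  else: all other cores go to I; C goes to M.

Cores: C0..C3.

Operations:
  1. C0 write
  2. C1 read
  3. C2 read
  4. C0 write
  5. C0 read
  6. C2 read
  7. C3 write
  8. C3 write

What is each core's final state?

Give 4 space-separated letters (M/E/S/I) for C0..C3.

Answer: I I I M

Derivation:
Op 1: C0 write [C0 write: invalidate none -> C0=M] -> [M,I,I,I]
Op 2: C1 read [C1 read from I: others=['C0=M'] -> C1=S, others downsized to S] -> [S,S,I,I]
Op 3: C2 read [C2 read from I: others=['C0=S', 'C1=S'] -> C2=S, others downsized to S] -> [S,S,S,I]
Op 4: C0 write [C0 write: invalidate ['C1=S', 'C2=S'] -> C0=M] -> [M,I,I,I]
Op 5: C0 read [C0 read: already in M, no change] -> [M,I,I,I]
Op 6: C2 read [C2 read from I: others=['C0=M'] -> C2=S, others downsized to S] -> [S,I,S,I]
Op 7: C3 write [C3 write: invalidate ['C0=S', 'C2=S'] -> C3=M] -> [I,I,I,M]
Op 8: C3 write [C3 write: already M (modified), no change] -> [I,I,I,M]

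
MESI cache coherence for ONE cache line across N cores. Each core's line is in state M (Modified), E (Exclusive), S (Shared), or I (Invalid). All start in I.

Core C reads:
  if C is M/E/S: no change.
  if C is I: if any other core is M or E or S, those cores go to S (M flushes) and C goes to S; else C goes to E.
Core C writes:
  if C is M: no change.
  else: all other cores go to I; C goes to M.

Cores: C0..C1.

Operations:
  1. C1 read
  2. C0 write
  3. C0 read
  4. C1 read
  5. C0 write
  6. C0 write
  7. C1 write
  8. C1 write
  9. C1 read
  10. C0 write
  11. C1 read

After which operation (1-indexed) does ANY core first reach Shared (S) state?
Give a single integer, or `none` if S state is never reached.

Answer: 4

Derivation:
Op 1: C1 read [C1 read from I: no other sharers -> C1=E (exclusive)] -> [I,E]
Op 2: C0 write [C0 write: invalidate ['C1=E'] -> C0=M] -> [M,I]
Op 3: C0 read [C0 read: already in M, no change] -> [M,I]
Op 4: C1 read [C1 read from I: others=['C0=M'] -> C1=S, others downsized to S] -> [S,S]
  -> First S state at op 4; remaining ops need not be traced.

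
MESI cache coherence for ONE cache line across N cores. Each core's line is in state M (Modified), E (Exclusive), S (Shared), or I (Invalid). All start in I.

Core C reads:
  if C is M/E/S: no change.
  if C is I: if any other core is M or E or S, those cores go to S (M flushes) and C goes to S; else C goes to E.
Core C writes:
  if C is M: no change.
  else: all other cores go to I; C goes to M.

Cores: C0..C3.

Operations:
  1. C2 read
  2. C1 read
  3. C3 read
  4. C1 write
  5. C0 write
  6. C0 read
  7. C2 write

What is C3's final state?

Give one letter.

Op 1: C2 read [C2 read from I: no other sharers -> C2=E (exclusive)] -> [I,I,E,I]
Op 2: C1 read [C1 read from I: others=['C2=E'] -> C1=S, others downsized to S] -> [I,S,S,I]
Op 3: C3 read [C3 read from I: others=['C1=S', 'C2=S'] -> C3=S, others downsized to S] -> [I,S,S,S]
Op 4: C1 write [C1 write: invalidate ['C2=S', 'C3=S'] -> C1=M] -> [I,M,I,I]
Op 5: C0 write [C0 write: invalidate ['C1=M'] -> C0=M] -> [M,I,I,I]
Op 6: C0 read [C0 read: already in M, no change] -> [M,I,I,I]
Op 7: C2 write [C2 write: invalidate ['C0=M'] -> C2=M] -> [I,I,M,I]

Answer: I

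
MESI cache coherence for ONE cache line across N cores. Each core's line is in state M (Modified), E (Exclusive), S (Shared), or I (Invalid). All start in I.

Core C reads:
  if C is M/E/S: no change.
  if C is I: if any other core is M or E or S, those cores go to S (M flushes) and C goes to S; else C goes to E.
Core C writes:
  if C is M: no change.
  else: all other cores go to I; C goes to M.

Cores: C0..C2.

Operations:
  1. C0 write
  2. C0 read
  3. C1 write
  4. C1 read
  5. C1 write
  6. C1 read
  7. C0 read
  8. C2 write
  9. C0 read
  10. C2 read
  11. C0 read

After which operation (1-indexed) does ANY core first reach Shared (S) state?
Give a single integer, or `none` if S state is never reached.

Answer: 7

Derivation:
Op 1: C0 write [C0 write: invalidate none -> C0=M] -> [M,I,I]
Op 2: C0 read [C0 read: already in M, no change] -> [M,I,I]
Op 3: C1 write [C1 write: invalidate ['C0=M'] -> C1=M] -> [I,M,I]
Op 4: C1 read [C1 read: already in M, no change] -> [I,M,I]
Op 5: C1 write [C1 write: already M (modified), no change] -> [I,M,I]
Op 6: C1 read [C1 read: already in M, no change] -> [I,M,I]
Op 7: C0 read [C0 read from I: others=['C1=M'] -> C0=S, others downsized to S] -> [S,S,I]
  -> First S state at op 7; remaining ops need not be traced.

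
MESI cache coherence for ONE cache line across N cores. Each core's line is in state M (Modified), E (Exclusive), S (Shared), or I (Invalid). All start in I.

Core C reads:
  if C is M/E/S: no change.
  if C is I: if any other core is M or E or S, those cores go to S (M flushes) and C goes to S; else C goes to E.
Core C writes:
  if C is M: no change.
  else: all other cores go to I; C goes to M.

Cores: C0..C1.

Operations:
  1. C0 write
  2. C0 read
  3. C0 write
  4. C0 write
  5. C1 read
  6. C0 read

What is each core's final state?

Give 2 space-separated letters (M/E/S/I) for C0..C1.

Answer: S S

Derivation:
Op 1: C0 write [C0 write: invalidate none -> C0=M] -> [M,I]
Op 2: C0 read [C0 read: already in M, no change] -> [M,I]
Op 3: C0 write [C0 write: already M (modified), no change] -> [M,I]
Op 4: C0 write [C0 write: already M (modified), no change] -> [M,I]
Op 5: C1 read [C1 read from I: others=['C0=M'] -> C1=S, others downsized to S] -> [S,S]
Op 6: C0 read [C0 read: already in S, no change] -> [S,S]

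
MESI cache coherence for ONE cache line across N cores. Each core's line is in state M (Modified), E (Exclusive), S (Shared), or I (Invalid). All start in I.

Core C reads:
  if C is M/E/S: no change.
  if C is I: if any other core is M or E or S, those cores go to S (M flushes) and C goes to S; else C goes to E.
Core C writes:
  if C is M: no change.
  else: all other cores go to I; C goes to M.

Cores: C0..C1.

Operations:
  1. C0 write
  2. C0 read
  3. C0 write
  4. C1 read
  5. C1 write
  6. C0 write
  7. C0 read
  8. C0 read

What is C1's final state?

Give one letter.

Answer: I

Derivation:
Op 1: C0 write [C0 write: invalidate none -> C0=M] -> [M,I]
Op 2: C0 read [C0 read: already in M, no change] -> [M,I]
Op 3: C0 write [C0 write: already M (modified), no change] -> [M,I]
Op 4: C1 read [C1 read from I: others=['C0=M'] -> C1=S, others downsized to S] -> [S,S]
Op 5: C1 write [C1 write: invalidate ['C0=S'] -> C1=M] -> [I,M]
Op 6: C0 write [C0 write: invalidate ['C1=M'] -> C0=M] -> [M,I]
Op 7: C0 read [C0 read: already in M, no change] -> [M,I]
Op 8: C0 read [C0 read: already in M, no change] -> [M,I]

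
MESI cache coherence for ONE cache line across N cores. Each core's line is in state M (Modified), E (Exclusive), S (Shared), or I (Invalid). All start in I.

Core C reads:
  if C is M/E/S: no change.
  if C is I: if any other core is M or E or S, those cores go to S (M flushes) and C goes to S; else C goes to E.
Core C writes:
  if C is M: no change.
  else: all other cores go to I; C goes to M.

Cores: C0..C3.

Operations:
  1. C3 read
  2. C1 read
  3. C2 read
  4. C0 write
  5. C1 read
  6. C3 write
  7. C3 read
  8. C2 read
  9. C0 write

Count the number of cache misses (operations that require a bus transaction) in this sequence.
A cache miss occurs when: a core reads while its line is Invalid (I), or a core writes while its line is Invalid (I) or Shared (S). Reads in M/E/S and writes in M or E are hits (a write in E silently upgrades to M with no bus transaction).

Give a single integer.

Answer: 8

Derivation:
Op 1: C3 read [C3 read from I: no other sharers -> C3=E (exclusive)] -> [I,I,I,E] [MISS #1: read from I]
Op 2: C1 read [C1 read from I: others=['C3=E'] -> C1=S, others downsized to S] -> [I,S,I,S] [MISS #2: read from I]
Op 3: C2 read [C2 read from I: others=['C1=S', 'C3=S'] -> C2=S, others downsized to S] -> [I,S,S,S] [MISS #3: read from I]
Op 4: C0 write [C0 write: invalidate ['C1=S', 'C2=S', 'C3=S'] -> C0=M] -> [M,I,I,I] [MISS #4: write from I]
Op 5: C1 read [C1 read from I: others=['C0=M'] -> C1=S, others downsized to S] -> [S,S,I,I] [MISS #5: read from I]
Op 6: C3 write [C3 write: invalidate ['C0=S', 'C1=S'] -> C3=M] -> [I,I,I,M] [MISS #6: write from I]
Op 7: C3 read [C3 read: already in M, no change] -> [I,I,I,M] [hit: read from M]
Op 8: C2 read [C2 read from I: others=['C3=M'] -> C2=S, others downsized to S] -> [I,I,S,S] [MISS #7: read from I]
Op 9: C0 write [C0 write: invalidate ['C2=S', 'C3=S'] -> C0=M] -> [M,I,I,I] [MISS #8: write from I]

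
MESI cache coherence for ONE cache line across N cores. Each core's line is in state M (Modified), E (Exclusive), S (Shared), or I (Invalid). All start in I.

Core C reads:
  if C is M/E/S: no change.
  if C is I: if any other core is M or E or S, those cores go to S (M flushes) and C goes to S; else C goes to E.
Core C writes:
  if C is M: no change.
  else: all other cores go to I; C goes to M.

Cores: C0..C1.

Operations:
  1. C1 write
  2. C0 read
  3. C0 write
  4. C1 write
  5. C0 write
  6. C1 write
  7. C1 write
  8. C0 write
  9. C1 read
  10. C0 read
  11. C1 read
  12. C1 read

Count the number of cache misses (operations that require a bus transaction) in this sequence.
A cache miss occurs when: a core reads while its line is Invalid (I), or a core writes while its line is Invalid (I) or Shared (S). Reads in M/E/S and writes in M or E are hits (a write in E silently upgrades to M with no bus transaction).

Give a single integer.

Op 1: C1 write [C1 write: invalidate none -> C1=M] -> [I,M] [MISS #1: write from I]
Op 2: C0 read [C0 read from I: others=['C1=M'] -> C0=S, others downsized to S] -> [S,S] [MISS #2: read from I]
Op 3: C0 write [C0 write: invalidate ['C1=S'] -> C0=M] -> [M,I] [MISS #3: write from S]
Op 4: C1 write [C1 write: invalidate ['C0=M'] -> C1=M] -> [I,M] [MISS #4: write from I]
Op 5: C0 write [C0 write: invalidate ['C1=M'] -> C0=M] -> [M,I] [MISS #5: write from I]
Op 6: C1 write [C1 write: invalidate ['C0=M'] -> C1=M] -> [I,M] [MISS #6: write from I]
Op 7: C1 write [C1 write: already M (modified), no change] -> [I,M] [hit: write from M]
Op 8: C0 write [C0 write: invalidate ['C1=M'] -> C0=M] -> [M,I] [MISS #7: write from I]
Op 9: C1 read [C1 read from I: others=['C0=M'] -> C1=S, others downsized to S] -> [S,S] [MISS #8: read from I]
Op 10: C0 read [C0 read: already in S, no change] -> [S,S] [hit: read from S]
Op 11: C1 read [C1 read: already in S, no change] -> [S,S] [hit: read from S]
Op 12: C1 read [C1 read: already in S, no change] -> [S,S] [hit: read from S]

Answer: 8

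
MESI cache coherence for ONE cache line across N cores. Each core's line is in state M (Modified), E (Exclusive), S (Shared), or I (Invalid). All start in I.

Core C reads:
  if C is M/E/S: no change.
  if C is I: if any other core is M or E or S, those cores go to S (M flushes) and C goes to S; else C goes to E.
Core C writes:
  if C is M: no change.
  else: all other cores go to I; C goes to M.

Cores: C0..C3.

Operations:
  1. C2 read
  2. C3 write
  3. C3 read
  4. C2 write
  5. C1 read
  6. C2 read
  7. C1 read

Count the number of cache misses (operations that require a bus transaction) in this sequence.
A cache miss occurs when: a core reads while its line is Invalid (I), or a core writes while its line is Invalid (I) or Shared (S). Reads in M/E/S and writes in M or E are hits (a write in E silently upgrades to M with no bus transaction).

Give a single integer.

Answer: 4

Derivation:
Op 1: C2 read [C2 read from I: no other sharers -> C2=E (exclusive)] -> [I,I,E,I] [MISS #1: read from I]
Op 2: C3 write [C3 write: invalidate ['C2=E'] -> C3=M] -> [I,I,I,M] [MISS #2: write from I]
Op 3: C3 read [C3 read: already in M, no change] -> [I,I,I,M] [hit: read from M]
Op 4: C2 write [C2 write: invalidate ['C3=M'] -> C2=M] -> [I,I,M,I] [MISS #3: write from I]
Op 5: C1 read [C1 read from I: others=['C2=M'] -> C1=S, others downsized to S] -> [I,S,S,I] [MISS #4: read from I]
Op 6: C2 read [C2 read: already in S, no change] -> [I,S,S,I] [hit: read from S]
Op 7: C1 read [C1 read: already in S, no change] -> [I,S,S,I] [hit: read from S]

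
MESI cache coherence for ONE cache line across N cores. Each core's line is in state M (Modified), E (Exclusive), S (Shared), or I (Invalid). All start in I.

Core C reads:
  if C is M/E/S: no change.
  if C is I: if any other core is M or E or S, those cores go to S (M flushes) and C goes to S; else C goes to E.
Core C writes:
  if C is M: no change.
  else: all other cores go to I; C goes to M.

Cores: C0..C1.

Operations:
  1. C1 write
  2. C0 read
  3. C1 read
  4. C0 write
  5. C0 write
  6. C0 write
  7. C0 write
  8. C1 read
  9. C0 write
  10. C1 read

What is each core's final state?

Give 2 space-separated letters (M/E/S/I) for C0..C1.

Op 1: C1 write [C1 write: invalidate none -> C1=M] -> [I,M]
Op 2: C0 read [C0 read from I: others=['C1=M'] -> C0=S, others downsized to S] -> [S,S]
Op 3: C1 read [C1 read: already in S, no change] -> [S,S]
Op 4: C0 write [C0 write: invalidate ['C1=S'] -> C0=M] -> [M,I]
Op 5: C0 write [C0 write: already M (modified), no change] -> [M,I]
Op 6: C0 write [C0 write: already M (modified), no change] -> [M,I]
Op 7: C0 write [C0 write: already M (modified), no change] -> [M,I]
Op 8: C1 read [C1 read from I: others=['C0=M'] -> C1=S, others downsized to S] -> [S,S]
Op 9: C0 write [C0 write: invalidate ['C1=S'] -> C0=M] -> [M,I]
Op 10: C1 read [C1 read from I: others=['C0=M'] -> C1=S, others downsized to S] -> [S,S]

Answer: S S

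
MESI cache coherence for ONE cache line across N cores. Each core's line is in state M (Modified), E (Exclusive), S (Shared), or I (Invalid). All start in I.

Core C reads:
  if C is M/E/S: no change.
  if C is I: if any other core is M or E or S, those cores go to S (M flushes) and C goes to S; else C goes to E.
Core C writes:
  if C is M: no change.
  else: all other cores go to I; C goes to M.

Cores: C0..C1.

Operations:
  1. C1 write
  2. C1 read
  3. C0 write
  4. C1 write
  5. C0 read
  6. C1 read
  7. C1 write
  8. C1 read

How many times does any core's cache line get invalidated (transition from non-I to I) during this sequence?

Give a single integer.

Op 1: C1 write [C1 write: invalidate none -> C1=M] -> [I,M] (invalidations this op: 0; running total: 0)
Op 2: C1 read [C1 read: already in M, no change] -> [I,M] (invalidations this op: 0; running total: 0)
Op 3: C0 write [C0 write: invalidate ['C1=M'] -> C0=M] -> [M,I] (invalidations this op: 1; running total: 1)
Op 4: C1 write [C1 write: invalidate ['C0=M'] -> C1=M] -> [I,M] (invalidations this op: 1; running total: 2)
Op 5: C0 read [C0 read from I: others=['C1=M'] -> C0=S, others downsized to S] -> [S,S] (invalidations this op: 0; running total: 2)
Op 6: C1 read [C1 read: already in S, no change] -> [S,S] (invalidations this op: 0; running total: 2)
Op 7: C1 write [C1 write: invalidate ['C0=S'] -> C1=M] -> [I,M] (invalidations this op: 1; running total: 3)
Op 8: C1 read [C1 read: already in M, no change] -> [I,M] (invalidations this op: 0; running total: 3)

Answer: 3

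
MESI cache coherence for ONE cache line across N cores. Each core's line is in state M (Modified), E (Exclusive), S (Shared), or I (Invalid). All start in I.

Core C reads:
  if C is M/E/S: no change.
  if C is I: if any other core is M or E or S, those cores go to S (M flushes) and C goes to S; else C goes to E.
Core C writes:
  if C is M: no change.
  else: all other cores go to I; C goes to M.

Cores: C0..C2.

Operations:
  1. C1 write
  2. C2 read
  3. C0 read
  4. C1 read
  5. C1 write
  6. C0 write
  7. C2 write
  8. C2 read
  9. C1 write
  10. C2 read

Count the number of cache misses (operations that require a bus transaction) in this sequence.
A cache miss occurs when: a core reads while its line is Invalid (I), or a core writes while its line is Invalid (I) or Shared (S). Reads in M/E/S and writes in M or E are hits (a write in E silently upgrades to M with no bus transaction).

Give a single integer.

Answer: 8

Derivation:
Op 1: C1 write [C1 write: invalidate none -> C1=M] -> [I,M,I] [MISS #1: write from I]
Op 2: C2 read [C2 read from I: others=['C1=M'] -> C2=S, others downsized to S] -> [I,S,S] [MISS #2: read from I]
Op 3: C0 read [C0 read from I: others=['C1=S', 'C2=S'] -> C0=S, others downsized to S] -> [S,S,S] [MISS #3: read from I]
Op 4: C1 read [C1 read: already in S, no change] -> [S,S,S] [hit: read from S]
Op 5: C1 write [C1 write: invalidate ['C0=S', 'C2=S'] -> C1=M] -> [I,M,I] [MISS #4: write from S]
Op 6: C0 write [C0 write: invalidate ['C1=M'] -> C0=M] -> [M,I,I] [MISS #5: write from I]
Op 7: C2 write [C2 write: invalidate ['C0=M'] -> C2=M] -> [I,I,M] [MISS #6: write from I]
Op 8: C2 read [C2 read: already in M, no change] -> [I,I,M] [hit: read from M]
Op 9: C1 write [C1 write: invalidate ['C2=M'] -> C1=M] -> [I,M,I] [MISS #7: write from I]
Op 10: C2 read [C2 read from I: others=['C1=M'] -> C2=S, others downsized to S] -> [I,S,S] [MISS #8: read from I]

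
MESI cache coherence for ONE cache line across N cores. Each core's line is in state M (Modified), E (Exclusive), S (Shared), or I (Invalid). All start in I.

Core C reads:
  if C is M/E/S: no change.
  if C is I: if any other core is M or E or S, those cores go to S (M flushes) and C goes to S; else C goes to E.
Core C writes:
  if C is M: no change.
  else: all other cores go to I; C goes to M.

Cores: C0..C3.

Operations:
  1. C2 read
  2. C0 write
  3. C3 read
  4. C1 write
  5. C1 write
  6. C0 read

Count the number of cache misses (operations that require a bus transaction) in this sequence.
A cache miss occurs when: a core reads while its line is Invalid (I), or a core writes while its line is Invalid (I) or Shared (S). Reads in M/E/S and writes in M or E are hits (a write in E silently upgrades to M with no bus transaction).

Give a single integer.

Answer: 5

Derivation:
Op 1: C2 read [C2 read from I: no other sharers -> C2=E (exclusive)] -> [I,I,E,I] [MISS #1: read from I]
Op 2: C0 write [C0 write: invalidate ['C2=E'] -> C0=M] -> [M,I,I,I] [MISS #2: write from I]
Op 3: C3 read [C3 read from I: others=['C0=M'] -> C3=S, others downsized to S] -> [S,I,I,S] [MISS #3: read from I]
Op 4: C1 write [C1 write: invalidate ['C0=S', 'C3=S'] -> C1=M] -> [I,M,I,I] [MISS #4: write from I]
Op 5: C1 write [C1 write: already M (modified), no change] -> [I,M,I,I] [hit: write from M]
Op 6: C0 read [C0 read from I: others=['C1=M'] -> C0=S, others downsized to S] -> [S,S,I,I] [MISS #5: read from I]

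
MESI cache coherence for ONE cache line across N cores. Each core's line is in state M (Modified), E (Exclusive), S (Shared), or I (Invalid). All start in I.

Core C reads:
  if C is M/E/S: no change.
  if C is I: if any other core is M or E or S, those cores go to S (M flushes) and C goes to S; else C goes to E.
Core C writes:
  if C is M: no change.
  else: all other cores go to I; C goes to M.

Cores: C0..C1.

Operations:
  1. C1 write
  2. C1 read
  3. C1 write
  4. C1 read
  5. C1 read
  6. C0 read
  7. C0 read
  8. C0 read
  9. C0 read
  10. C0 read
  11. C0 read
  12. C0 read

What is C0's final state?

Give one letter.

Op 1: C1 write [C1 write: invalidate none -> C1=M] -> [I,M]
Op 2: C1 read [C1 read: already in M, no change] -> [I,M]
Op 3: C1 write [C1 write: already M (modified), no change] -> [I,M]
Op 4: C1 read [C1 read: already in M, no change] -> [I,M]
Op 5: C1 read [C1 read: already in M, no change] -> [I,M]
Op 6: C0 read [C0 read from I: others=['C1=M'] -> C0=S, others downsized to S] -> [S,S]
Op 7: C0 read [C0 read: already in S, no change] -> [S,S]
Op 8: C0 read [C0 read: already in S, no change] -> [S,S]
Op 9: C0 read [C0 read: already in S, no change] -> [S,S]
Op 10: C0 read [C0 read: already in S, no change] -> [S,S]
Op 11: C0 read [C0 read: already in S, no change] -> [S,S]
Op 12: C0 read [C0 read: already in S, no change] -> [S,S]

Answer: S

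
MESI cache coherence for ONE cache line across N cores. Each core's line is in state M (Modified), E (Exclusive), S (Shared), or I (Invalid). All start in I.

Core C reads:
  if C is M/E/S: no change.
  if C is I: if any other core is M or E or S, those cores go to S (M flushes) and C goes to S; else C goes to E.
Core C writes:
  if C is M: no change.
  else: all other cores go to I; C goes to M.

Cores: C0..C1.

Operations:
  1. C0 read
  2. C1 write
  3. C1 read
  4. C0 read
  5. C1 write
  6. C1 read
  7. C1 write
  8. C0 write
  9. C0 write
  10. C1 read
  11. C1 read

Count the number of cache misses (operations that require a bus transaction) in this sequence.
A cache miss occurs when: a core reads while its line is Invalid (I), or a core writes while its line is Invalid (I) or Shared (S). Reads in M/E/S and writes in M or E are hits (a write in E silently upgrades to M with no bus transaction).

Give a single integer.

Answer: 6

Derivation:
Op 1: C0 read [C0 read from I: no other sharers -> C0=E (exclusive)] -> [E,I] [MISS #1: read from I]
Op 2: C1 write [C1 write: invalidate ['C0=E'] -> C1=M] -> [I,M] [MISS #2: write from I]
Op 3: C1 read [C1 read: already in M, no change] -> [I,M] [hit: read from M]
Op 4: C0 read [C0 read from I: others=['C1=M'] -> C0=S, others downsized to S] -> [S,S] [MISS #3: read from I]
Op 5: C1 write [C1 write: invalidate ['C0=S'] -> C1=M] -> [I,M] [MISS #4: write from S]
Op 6: C1 read [C1 read: already in M, no change] -> [I,M] [hit: read from M]
Op 7: C1 write [C1 write: already M (modified), no change] -> [I,M] [hit: write from M]
Op 8: C0 write [C0 write: invalidate ['C1=M'] -> C0=M] -> [M,I] [MISS #5: write from I]
Op 9: C0 write [C0 write: already M (modified), no change] -> [M,I] [hit: write from M]
Op 10: C1 read [C1 read from I: others=['C0=M'] -> C1=S, others downsized to S] -> [S,S] [MISS #6: read from I]
Op 11: C1 read [C1 read: already in S, no change] -> [S,S] [hit: read from S]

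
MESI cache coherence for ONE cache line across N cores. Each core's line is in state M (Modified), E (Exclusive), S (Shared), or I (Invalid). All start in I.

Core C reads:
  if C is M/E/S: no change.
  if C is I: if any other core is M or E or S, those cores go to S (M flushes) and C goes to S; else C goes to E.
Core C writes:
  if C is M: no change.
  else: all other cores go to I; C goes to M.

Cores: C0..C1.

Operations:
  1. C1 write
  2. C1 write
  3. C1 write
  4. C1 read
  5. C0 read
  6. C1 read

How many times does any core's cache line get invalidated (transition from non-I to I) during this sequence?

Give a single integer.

Answer: 0

Derivation:
Op 1: C1 write [C1 write: invalidate none -> C1=M] -> [I,M] (invalidations this op: 0; running total: 0)
Op 2: C1 write [C1 write: already M (modified), no change] -> [I,M] (invalidations this op: 0; running total: 0)
Op 3: C1 write [C1 write: already M (modified), no change] -> [I,M] (invalidations this op: 0; running total: 0)
Op 4: C1 read [C1 read: already in M, no change] -> [I,M] (invalidations this op: 0; running total: 0)
Op 5: C0 read [C0 read from I: others=['C1=M'] -> C0=S, others downsized to S] -> [S,S] (invalidations this op: 0; running total: 0)
Op 6: C1 read [C1 read: already in S, no change] -> [S,S] (invalidations this op: 0; running total: 0)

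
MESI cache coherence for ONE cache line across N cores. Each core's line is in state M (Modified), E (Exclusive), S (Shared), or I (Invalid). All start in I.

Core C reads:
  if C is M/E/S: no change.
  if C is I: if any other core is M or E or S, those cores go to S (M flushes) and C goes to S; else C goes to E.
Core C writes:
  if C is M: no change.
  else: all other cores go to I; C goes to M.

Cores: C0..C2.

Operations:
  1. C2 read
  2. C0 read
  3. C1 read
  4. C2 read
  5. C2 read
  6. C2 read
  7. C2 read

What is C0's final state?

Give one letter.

Op 1: C2 read [C2 read from I: no other sharers -> C2=E (exclusive)] -> [I,I,E]
Op 2: C0 read [C0 read from I: others=['C2=E'] -> C0=S, others downsized to S] -> [S,I,S]
Op 3: C1 read [C1 read from I: others=['C0=S', 'C2=S'] -> C1=S, others downsized to S] -> [S,S,S]
Op 4: C2 read [C2 read: already in S, no change] -> [S,S,S]
Op 5: C2 read [C2 read: already in S, no change] -> [S,S,S]
Op 6: C2 read [C2 read: already in S, no change] -> [S,S,S]
Op 7: C2 read [C2 read: already in S, no change] -> [S,S,S]

Answer: S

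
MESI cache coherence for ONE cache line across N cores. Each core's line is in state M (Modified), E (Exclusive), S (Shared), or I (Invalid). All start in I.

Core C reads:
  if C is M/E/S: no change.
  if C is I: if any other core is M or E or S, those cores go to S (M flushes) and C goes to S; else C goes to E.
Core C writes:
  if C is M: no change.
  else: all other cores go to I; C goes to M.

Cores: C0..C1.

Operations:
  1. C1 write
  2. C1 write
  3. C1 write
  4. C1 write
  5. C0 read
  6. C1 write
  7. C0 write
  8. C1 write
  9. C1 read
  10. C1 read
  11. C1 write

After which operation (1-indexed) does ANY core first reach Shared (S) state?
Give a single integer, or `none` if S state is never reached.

Op 1: C1 write [C1 write: invalidate none -> C1=M] -> [I,M]
Op 2: C1 write [C1 write: already M (modified), no change] -> [I,M]
Op 3: C1 write [C1 write: already M (modified), no change] -> [I,M]
Op 4: C1 write [C1 write: already M (modified), no change] -> [I,M]
Op 5: C0 read [C0 read from I: others=['C1=M'] -> C0=S, others downsized to S] -> [S,S]
  -> First S state at op 5; remaining ops need not be traced.

Answer: 5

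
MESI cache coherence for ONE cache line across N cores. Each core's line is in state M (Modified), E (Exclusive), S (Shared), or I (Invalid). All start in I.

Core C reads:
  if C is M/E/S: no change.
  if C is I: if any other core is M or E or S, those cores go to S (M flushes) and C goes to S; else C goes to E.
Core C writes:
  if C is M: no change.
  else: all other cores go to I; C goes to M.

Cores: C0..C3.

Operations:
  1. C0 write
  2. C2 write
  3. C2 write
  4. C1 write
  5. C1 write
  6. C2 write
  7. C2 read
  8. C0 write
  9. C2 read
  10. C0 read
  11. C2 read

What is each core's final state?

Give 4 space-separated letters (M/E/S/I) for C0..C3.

Answer: S I S I

Derivation:
Op 1: C0 write [C0 write: invalidate none -> C0=M] -> [M,I,I,I]
Op 2: C2 write [C2 write: invalidate ['C0=M'] -> C2=M] -> [I,I,M,I]
Op 3: C2 write [C2 write: already M (modified), no change] -> [I,I,M,I]
Op 4: C1 write [C1 write: invalidate ['C2=M'] -> C1=M] -> [I,M,I,I]
Op 5: C1 write [C1 write: already M (modified), no change] -> [I,M,I,I]
Op 6: C2 write [C2 write: invalidate ['C1=M'] -> C2=M] -> [I,I,M,I]
Op 7: C2 read [C2 read: already in M, no change] -> [I,I,M,I]
Op 8: C0 write [C0 write: invalidate ['C2=M'] -> C0=M] -> [M,I,I,I]
Op 9: C2 read [C2 read from I: others=['C0=M'] -> C2=S, others downsized to S] -> [S,I,S,I]
Op 10: C0 read [C0 read: already in S, no change] -> [S,I,S,I]
Op 11: C2 read [C2 read: already in S, no change] -> [S,I,S,I]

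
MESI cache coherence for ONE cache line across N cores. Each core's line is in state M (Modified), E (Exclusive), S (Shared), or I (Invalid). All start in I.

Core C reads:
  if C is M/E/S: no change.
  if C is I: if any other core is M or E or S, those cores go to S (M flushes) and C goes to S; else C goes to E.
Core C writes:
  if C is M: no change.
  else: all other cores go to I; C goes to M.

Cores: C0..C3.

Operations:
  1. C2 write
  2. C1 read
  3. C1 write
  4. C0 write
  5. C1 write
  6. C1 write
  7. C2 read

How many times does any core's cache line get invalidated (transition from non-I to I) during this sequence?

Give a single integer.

Op 1: C2 write [C2 write: invalidate none -> C2=M] -> [I,I,M,I] (invalidations this op: 0; running total: 0)
Op 2: C1 read [C1 read from I: others=['C2=M'] -> C1=S, others downsized to S] -> [I,S,S,I] (invalidations this op: 0; running total: 0)
Op 3: C1 write [C1 write: invalidate ['C2=S'] -> C1=M] -> [I,M,I,I] (invalidations this op: 1; running total: 1)
Op 4: C0 write [C0 write: invalidate ['C1=M'] -> C0=M] -> [M,I,I,I] (invalidations this op: 1; running total: 2)
Op 5: C1 write [C1 write: invalidate ['C0=M'] -> C1=M] -> [I,M,I,I] (invalidations this op: 1; running total: 3)
Op 6: C1 write [C1 write: already M (modified), no change] -> [I,M,I,I] (invalidations this op: 0; running total: 3)
Op 7: C2 read [C2 read from I: others=['C1=M'] -> C2=S, others downsized to S] -> [I,S,S,I] (invalidations this op: 0; running total: 3)

Answer: 3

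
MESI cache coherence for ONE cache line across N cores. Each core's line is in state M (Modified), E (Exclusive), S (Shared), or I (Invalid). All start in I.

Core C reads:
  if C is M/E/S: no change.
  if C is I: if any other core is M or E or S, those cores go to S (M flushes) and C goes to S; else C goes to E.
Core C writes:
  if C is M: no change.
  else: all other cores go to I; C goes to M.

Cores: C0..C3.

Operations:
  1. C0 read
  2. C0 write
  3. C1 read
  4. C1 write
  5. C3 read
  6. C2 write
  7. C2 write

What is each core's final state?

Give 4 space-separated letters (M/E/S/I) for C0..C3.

Answer: I I M I

Derivation:
Op 1: C0 read [C0 read from I: no other sharers -> C0=E (exclusive)] -> [E,I,I,I]
Op 2: C0 write [C0 write: invalidate none -> C0=M] -> [M,I,I,I]
Op 3: C1 read [C1 read from I: others=['C0=M'] -> C1=S, others downsized to S] -> [S,S,I,I]
Op 4: C1 write [C1 write: invalidate ['C0=S'] -> C1=M] -> [I,M,I,I]
Op 5: C3 read [C3 read from I: others=['C1=M'] -> C3=S, others downsized to S] -> [I,S,I,S]
Op 6: C2 write [C2 write: invalidate ['C1=S', 'C3=S'] -> C2=M] -> [I,I,M,I]
Op 7: C2 write [C2 write: already M (modified), no change] -> [I,I,M,I]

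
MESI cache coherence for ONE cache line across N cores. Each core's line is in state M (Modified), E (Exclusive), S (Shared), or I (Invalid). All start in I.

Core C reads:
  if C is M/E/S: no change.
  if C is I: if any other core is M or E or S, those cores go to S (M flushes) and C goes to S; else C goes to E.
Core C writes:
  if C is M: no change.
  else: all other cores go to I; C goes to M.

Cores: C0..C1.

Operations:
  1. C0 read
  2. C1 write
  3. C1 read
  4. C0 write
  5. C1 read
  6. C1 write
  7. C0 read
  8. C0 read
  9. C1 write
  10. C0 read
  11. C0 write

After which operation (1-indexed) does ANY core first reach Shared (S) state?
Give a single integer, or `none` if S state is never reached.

Op 1: C0 read [C0 read from I: no other sharers -> C0=E (exclusive)] -> [E,I]
Op 2: C1 write [C1 write: invalidate ['C0=E'] -> C1=M] -> [I,M]
Op 3: C1 read [C1 read: already in M, no change] -> [I,M]
Op 4: C0 write [C0 write: invalidate ['C1=M'] -> C0=M] -> [M,I]
Op 5: C1 read [C1 read from I: others=['C0=M'] -> C1=S, others downsized to S] -> [S,S]
  -> First S state at op 5; remaining ops need not be traced.

Answer: 5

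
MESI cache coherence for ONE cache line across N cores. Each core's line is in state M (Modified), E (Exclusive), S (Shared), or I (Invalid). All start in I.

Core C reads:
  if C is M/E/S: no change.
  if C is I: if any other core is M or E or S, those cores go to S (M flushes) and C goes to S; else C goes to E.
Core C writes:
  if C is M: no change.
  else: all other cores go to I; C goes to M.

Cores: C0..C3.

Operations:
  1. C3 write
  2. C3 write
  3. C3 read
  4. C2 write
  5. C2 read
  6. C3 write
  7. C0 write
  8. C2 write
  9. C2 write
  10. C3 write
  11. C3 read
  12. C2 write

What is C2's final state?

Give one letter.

Answer: M

Derivation:
Op 1: C3 write [C3 write: invalidate none -> C3=M] -> [I,I,I,M]
Op 2: C3 write [C3 write: already M (modified), no change] -> [I,I,I,M]
Op 3: C3 read [C3 read: already in M, no change] -> [I,I,I,M]
Op 4: C2 write [C2 write: invalidate ['C3=M'] -> C2=M] -> [I,I,M,I]
Op 5: C2 read [C2 read: already in M, no change] -> [I,I,M,I]
Op 6: C3 write [C3 write: invalidate ['C2=M'] -> C3=M] -> [I,I,I,M]
Op 7: C0 write [C0 write: invalidate ['C3=M'] -> C0=M] -> [M,I,I,I]
Op 8: C2 write [C2 write: invalidate ['C0=M'] -> C2=M] -> [I,I,M,I]
Op 9: C2 write [C2 write: already M (modified), no change] -> [I,I,M,I]
Op 10: C3 write [C3 write: invalidate ['C2=M'] -> C3=M] -> [I,I,I,M]
Op 11: C3 read [C3 read: already in M, no change] -> [I,I,I,M]
Op 12: C2 write [C2 write: invalidate ['C3=M'] -> C2=M] -> [I,I,M,I]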